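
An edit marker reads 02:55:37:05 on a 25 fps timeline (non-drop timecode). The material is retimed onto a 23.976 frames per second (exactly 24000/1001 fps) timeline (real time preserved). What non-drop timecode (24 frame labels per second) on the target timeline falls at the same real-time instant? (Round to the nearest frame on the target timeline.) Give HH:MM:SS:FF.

Source frame index: (2×3600 + 55×60 + 37) × 25 + 5 = 263430.
Real time: 263430 / (25) = 52686/5 s.
Target frame: (52686/5) × (24000/1001) = 252892800/1001 ≈ 252640.160 → 252640.
At 24 labels/s: frame 252640 → 02:55:26:16.

02:55:26:16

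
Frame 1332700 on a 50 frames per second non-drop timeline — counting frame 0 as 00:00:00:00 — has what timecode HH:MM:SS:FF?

1332700 ÷ 50 = 26654 full seconds, remainder 0 frames.
26654 s = 7 h 24 min 14 s.
Timecode: 07:24:14:00.

07:24:14:00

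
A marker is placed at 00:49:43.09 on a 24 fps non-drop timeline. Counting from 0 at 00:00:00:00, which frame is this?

Total seconds to the label: (0 × 3600 + 49 × 60 + 43) = 2983.
Frame index = 2983 × 24 + 9 = 71601.

frame 71601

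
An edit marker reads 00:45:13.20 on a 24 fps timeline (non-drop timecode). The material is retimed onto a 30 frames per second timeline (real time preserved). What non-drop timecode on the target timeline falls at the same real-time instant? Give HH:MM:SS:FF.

00:45:13:25

Source frame index: (0×3600 + 45×60 + 13) × 24 + 20 = 65132.
Real time: 65132 / (24) = 16283/6 s.
Target frame: (16283/6) × (30) = 81415.
At 30 labels/s: frame 81415 → 00:45:13:25.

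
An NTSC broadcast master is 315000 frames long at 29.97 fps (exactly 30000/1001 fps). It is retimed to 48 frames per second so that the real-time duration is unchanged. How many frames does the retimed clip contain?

Target frames = source frames × (target rate / source rate) = 315000 × (48)/(30000/1001) = 315000 × 1001/625 = 504504.

504504 frames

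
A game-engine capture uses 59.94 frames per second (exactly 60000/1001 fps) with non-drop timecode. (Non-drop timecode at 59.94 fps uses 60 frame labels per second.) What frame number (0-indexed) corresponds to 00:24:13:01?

frame 87181

Total seconds to the label: (0 × 3600 + 24 × 60 + 13) = 1453.
Frame index = 1453 × 60 + 1 = 87181.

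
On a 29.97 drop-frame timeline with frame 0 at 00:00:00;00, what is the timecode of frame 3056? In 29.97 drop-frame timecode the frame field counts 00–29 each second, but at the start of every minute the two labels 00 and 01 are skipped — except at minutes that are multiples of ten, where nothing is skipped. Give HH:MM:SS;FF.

Each 10-minute DF block holds 10 × 60 × 30 − 9 × 2 = 17982 frames. 3056 ÷ 17982 → 0 full blocks, remainder 3056.
Within the partial block the first minute is 1800 frames and each further minute 1798, so 1 further minute boundary passed. Total skipped labels = 18 × 0 + 2 × 1 = 2.
Non-drop label index = 3056 + 2 = 3058; at 30 labels/s that is 00:01:41:28, i.e. DF 00:01:41;28.

00:01:41;28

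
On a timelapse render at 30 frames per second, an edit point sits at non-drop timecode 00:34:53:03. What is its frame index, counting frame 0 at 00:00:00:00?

frame 62793

Total seconds to the label: (0 × 3600 + 34 × 60 + 53) = 2093.
Frame index = 2093 × 30 + 3 = 62793.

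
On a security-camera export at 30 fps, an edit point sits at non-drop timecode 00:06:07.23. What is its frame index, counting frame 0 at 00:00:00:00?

Total seconds to the label: (0 × 3600 + 6 × 60 + 7) = 367.
Frame index = 367 × 30 + 23 = 11033.

11033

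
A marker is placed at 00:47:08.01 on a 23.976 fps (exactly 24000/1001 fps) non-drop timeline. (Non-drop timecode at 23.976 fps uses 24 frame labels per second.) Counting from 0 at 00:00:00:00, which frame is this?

67873

Total seconds to the label: (0 × 3600 + 47 × 60 + 8) = 2828.
Frame index = 2828 × 24 + 1 = 67873.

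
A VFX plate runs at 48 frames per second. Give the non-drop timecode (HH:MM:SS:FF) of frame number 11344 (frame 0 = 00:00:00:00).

11344 ÷ 48 = 236 full seconds, remainder 16 frames.
236 s = 0 h 3 min 56 s.
Timecode: 00:03:56:16.

00:03:56:16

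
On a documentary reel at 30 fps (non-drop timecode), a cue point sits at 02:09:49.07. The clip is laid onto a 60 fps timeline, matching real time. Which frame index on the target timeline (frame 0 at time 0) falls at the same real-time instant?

frame 467354

Source frame index: (2×3600 + 9×60 + 49) × 30 + 7 = 233677.
Real time: 233677 / (30) = 233677/30 s.
Target frame: (233677/30) × (60) = 467354.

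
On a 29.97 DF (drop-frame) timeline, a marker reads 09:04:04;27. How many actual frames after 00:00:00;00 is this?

978367

Complete 10-minute blocks: 54, each 17982 frames → 971028.
Remaining 4 whole minutes in the current block: 1800 + 3 × 1798 = 7194 frames.
Within the current minute: 4 × 30 + 27 − 2 = 145 (labels ;00/;01 skipped at this minute). Total = 971028 + 7194 + 145 = 978367.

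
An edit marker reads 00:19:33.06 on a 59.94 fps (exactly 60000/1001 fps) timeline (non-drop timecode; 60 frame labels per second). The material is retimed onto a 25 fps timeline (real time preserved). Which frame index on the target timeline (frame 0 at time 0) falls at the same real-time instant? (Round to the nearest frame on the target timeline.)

frame 29357

Source frame index: (0×3600 + 19×60 + 33) × 60 + 6 = 70386.
Real time: 70386 / (60000/1001) = 11742731/10000 s.
Target frame: (11742731/10000) × (25) = 11742731/400 ≈ 29356.827 → 29357.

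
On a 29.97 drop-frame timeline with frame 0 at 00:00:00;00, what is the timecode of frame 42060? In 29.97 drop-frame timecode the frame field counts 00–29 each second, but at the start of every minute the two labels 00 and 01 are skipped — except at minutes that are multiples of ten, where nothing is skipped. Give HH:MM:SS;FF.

00:23:23;12

Ten DF minutes hold 17982 frames, so frame 42060 lies in block 2 (frames 35964–53945) with 6096 frames into that block.
The block's first minute is 1800 frames and the rest 1798 each; 6096 frames reaches minute 3, so 2 × 18 + 3 × 2 = 42 labels have been skipped so far.
Adding those back, label number 42060 + 42 = 42102 at 30 labels/s is 1403 s + 12 f = 0 h 23 min 23 s frame 12, i.e. 00:23:23;12.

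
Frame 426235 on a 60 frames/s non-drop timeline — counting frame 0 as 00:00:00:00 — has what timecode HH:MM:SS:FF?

426235 ÷ 60 = 7103 full seconds, remainder 55 frames.
7103 s = 1 h 58 min 23 s.
Timecode: 01:58:23:55.

01:58:23:55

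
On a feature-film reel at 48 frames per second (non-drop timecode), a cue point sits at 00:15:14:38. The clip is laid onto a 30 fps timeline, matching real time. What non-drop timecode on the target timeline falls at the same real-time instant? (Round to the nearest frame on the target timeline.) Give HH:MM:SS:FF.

Source frame index: (0×3600 + 15×60 + 14) × 48 + 38 = 43910.
Real time: 43910 / (48) = 21955/24 s.
Target frame: (21955/24) × (30) = 109775/4 ≈ 27443.750 → 27444.
At 30 labels/s: frame 27444 → 00:15:14:24.

00:15:14:24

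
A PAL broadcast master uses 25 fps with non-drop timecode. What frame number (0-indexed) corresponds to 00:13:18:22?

Total seconds to the label: (0 × 3600 + 13 × 60 + 18) = 798.
Frame index = 798 × 25 + 22 = 19972.

19972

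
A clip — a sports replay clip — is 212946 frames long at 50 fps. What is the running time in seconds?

Running time = 212946 / (50) = 4258.92 s.

4258.92 seconds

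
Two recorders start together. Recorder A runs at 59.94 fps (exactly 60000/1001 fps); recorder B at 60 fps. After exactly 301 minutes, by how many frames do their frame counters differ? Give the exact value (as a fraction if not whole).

154800/143 frames

301 min = 18060 s.
A emits 60000/1001 × 18060 = 154800000/143 frames; B emits 60 × 18060 = 1083600.
Difference = 154800/143 frames (≈ 1082.5175); B is ahead of A.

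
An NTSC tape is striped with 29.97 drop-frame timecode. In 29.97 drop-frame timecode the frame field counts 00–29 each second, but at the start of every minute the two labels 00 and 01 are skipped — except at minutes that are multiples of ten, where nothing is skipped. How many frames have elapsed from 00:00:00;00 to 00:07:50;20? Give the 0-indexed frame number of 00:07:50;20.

14106

Complete 10-minute blocks: 0, each 17982 frames → 0.
Remaining 7 whole minutes in the current block: 1800 + 6 × 1798 = 12588 frames.
Within the current minute: 50 × 30 + 20 − 2 = 1518 (labels ;00/;01 skipped at this minute). Total = 0 + 12588 + 1518 = 14106.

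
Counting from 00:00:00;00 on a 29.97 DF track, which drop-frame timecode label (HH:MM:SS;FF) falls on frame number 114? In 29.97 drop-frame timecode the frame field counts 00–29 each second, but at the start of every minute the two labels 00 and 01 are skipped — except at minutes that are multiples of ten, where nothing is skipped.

00:00:03;24

Each 10-minute DF block holds 10 × 60 × 30 − 9 × 2 = 17982 frames. 114 ÷ 17982 → 0 full blocks, remainder 114.
Within the partial block the first minute is 1800 frames and each further minute 1798, so 0 further minute boundaries passed. Total skipped labels = 18 × 0 + 2 × 0 = 0.
Non-drop label index = 114 + 0 = 114; at 30 labels/s that is 00:00:03:24, i.e. DF 00:00:03;24.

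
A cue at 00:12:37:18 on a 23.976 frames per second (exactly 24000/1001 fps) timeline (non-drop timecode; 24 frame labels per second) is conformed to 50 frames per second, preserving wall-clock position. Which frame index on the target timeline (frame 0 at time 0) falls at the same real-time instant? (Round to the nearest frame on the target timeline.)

Source frame index: (0×3600 + 12×60 + 37) × 24 + 18 = 18186.
Real time: 18186 / (24000/1001) = 3034031/4000 s.
Target frame: (3034031/4000) × (50) = 3034031/80 ≈ 37925.387 → 37925.

frame 37925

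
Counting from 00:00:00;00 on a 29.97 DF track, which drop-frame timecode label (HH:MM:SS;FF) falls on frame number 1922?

00:01:04;04

Ten DF minutes hold 17982 frames, so frame 1922 lies in block 0 (frames 0–17981) with 1922 frames into that block.
The block's first minute is 1800 frames and the rest 1798 each; 1922 frames reaches minute 1, so 0 × 18 + 1 × 2 = 2 labels have been skipped so far.
Adding those back, label number 1922 + 2 = 1924 at 30 labels/s is 64 s + 4 f = 0 h 1 min 4 s frame 4, i.e. 00:01:04;04.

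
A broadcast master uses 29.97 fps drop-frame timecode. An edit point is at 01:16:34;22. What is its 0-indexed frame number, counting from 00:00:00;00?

137704

As if non-drop at 30 labels/s: (1 × 3600 + 16 × 60 + 34) × 30 + 22 = 137842.
Minute boundaries passed: 76; those not divisible by 10: 76 − 7 = 69; dropped labels = 2 × 69 = 138.
Actual frame index = 137842 − 138 = 137704.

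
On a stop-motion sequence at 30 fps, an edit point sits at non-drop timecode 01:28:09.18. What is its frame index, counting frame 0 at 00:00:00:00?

Total seconds to the label: (1 × 3600 + 28 × 60 + 9) = 5289.
Frame index = 5289 × 30 + 18 = 158688.

frame 158688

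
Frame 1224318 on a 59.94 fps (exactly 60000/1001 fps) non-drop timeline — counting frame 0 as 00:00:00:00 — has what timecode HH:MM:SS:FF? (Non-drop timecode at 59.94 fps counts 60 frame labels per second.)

05:40:05:18

1224318 ÷ 60 = 20405 full seconds, remainder 18 frames.
20405 s = 5 h 40 min 5 s.
Timecode: 05:40:05:18.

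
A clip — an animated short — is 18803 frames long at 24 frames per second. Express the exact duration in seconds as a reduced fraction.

Running time = 18803 ÷ (24) = 18803 × 1/24 = 18803/24 s.

18803/24 seconds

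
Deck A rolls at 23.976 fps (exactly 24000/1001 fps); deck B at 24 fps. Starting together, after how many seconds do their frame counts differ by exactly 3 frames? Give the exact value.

125.125 seconds

The gap grows by |24 − 24000/1001| = 24/1001 frames per second.
Time for a 3-frame gap: 3 ÷ (24/1001) = 125.125 s.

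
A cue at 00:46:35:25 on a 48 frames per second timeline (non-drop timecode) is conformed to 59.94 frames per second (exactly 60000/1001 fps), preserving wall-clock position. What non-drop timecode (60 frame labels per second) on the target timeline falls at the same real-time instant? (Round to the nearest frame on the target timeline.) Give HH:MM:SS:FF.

00:46:32:44

Source frame index: (0×3600 + 46×60 + 35) × 48 + 25 = 134185.
Real time: 134185 / (48) = 134185/48 s.
Target frame: (134185/48) × (60000/1001) = 167731250/1001 ≈ 167563.686 → 167564.
At 60 labels/s: frame 167564 → 00:46:32:44.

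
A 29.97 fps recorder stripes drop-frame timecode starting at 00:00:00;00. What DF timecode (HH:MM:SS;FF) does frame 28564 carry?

00:15:53;02

Each 10-minute DF block holds 10 × 60 × 30 − 9 × 2 = 17982 frames. 28564 ÷ 17982 → 1 full block, remainder 10582.
Within the partial block the first minute is 1800 frames and each further minute 1798, so 5 further minute boundaries passed. Total skipped labels = 18 × 1 + 2 × 5 = 28.
Non-drop label index = 28564 + 28 = 28592; at 30 labels/s that is 00:15:53:02, i.e. DF 00:15:53;02.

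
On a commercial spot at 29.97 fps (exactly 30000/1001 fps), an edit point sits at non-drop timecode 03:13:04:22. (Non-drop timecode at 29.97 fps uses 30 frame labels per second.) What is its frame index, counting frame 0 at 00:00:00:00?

Total seconds to the label: (3 × 3600 + 13 × 60 + 4) = 11584.
Frame index = 11584 × 30 + 22 = 347542.

347542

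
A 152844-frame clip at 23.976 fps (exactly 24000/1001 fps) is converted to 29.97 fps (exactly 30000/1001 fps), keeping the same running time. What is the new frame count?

191055 frames

Target frames = source frames × (target rate / source rate) = 152844 × (30000/1001)/(24000/1001) = 152844 × 5/4 = 191055.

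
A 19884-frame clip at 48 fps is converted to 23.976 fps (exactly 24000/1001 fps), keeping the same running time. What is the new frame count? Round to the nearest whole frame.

Frames at target rate = 19884 × (24000/1001) / (48) = 9942000/1001 ≈ 9932.068.
Nearest whole frame: 9932.

9932 frames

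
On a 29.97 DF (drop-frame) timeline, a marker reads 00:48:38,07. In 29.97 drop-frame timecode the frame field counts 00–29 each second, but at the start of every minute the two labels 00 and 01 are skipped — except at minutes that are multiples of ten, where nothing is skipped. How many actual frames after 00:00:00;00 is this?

87459

Complete 10-minute blocks: 4, each 17982 frames → 71928.
Remaining 8 whole minutes in the current block: 1800 + 7 × 1798 = 14386 frames.
Within the current minute: 38 × 30 + 7 − 2 = 1145 (labels ;00/;01 skipped at this minute). Total = 71928 + 14386 + 1145 = 87459.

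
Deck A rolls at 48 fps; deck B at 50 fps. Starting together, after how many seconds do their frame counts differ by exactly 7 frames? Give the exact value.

3.5 seconds

The gap grows by |50 − 48| = 2 frames per second.
Time for a 7-frame gap: 7 ÷ (2) = 3.5 s.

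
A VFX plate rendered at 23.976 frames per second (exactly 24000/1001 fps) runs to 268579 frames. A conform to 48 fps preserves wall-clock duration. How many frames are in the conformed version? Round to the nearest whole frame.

Frames at target rate = 268579 × (48) / (24000/1001) = 268847579/500 ≈ 537695.158.
Nearest whole frame: 537695.

537695 frames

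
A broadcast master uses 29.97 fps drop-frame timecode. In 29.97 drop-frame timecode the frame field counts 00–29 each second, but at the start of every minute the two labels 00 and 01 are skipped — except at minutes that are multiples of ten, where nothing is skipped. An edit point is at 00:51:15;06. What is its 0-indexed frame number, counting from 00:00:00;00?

92164

Complete 10-minute blocks: 5, each 17982 frames → 89910.
Remaining 1 whole minute in the current block: 1800 + 0 × 1798 = 1800 frames.
Within the current minute: 15 × 30 + 6 − 2 = 454 (labels ;00/;01 skipped at this minute). Total = 89910 + 1800 + 454 = 92164.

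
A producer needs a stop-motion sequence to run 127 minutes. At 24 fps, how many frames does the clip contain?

182880 frames

127 min = 7620 s.
Frames = 7620 × 24 = 182880.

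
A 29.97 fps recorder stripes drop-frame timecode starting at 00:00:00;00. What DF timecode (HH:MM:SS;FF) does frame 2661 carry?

00:01:28;23

Ten DF minutes hold 17982 frames, so frame 2661 lies in block 0 (frames 0–17981) with 2661 frames into that block.
The block's first minute is 1800 frames and the rest 1798 each; 2661 frames reaches minute 1, so 0 × 18 + 1 × 2 = 2 labels have been skipped so far.
Adding those back, label number 2661 + 2 = 2663 at 30 labels/s is 88 s + 23 f = 0 h 1 min 28 s frame 23, i.e. 00:01:28;23.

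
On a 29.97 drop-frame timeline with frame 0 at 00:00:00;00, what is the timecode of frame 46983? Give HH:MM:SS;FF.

00:26:07;21

Each 10-minute DF block holds 10 × 60 × 30 − 9 × 2 = 17982 frames. 46983 ÷ 17982 → 2 full blocks, remainder 11019.
Within the partial block the first minute is 1800 frames and each further minute 1798, so 6 further minute boundaries passed. Total skipped labels = 18 × 2 + 2 × 6 = 48.
Non-drop label index = 46983 + 48 = 47031; at 30 labels/s that is 00:26:07:21, i.e. DF 00:26:07;21.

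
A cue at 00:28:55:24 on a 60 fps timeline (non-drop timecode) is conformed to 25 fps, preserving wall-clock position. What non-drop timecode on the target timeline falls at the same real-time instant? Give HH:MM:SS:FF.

00:28:55:10

Source frame index: (0×3600 + 28×60 + 55) × 60 + 24 = 104124.
Real time: 104124 / (60) = 8677/5 s.
Target frame: (8677/5) × (25) = 43385.
At 25 labels/s: frame 43385 → 00:28:55:10.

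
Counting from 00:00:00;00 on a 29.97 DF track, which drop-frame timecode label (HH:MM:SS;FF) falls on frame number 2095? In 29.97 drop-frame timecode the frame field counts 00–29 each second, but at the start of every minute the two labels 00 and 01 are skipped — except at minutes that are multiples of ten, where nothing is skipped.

Each 10-minute DF block holds 10 × 60 × 30 − 9 × 2 = 17982 frames. 2095 ÷ 17982 → 0 full blocks, remainder 2095.
Within the partial block the first minute is 1800 frames and each further minute 1798, so 1 further minute boundary passed. Total skipped labels = 18 × 0 + 2 × 1 = 2.
Non-drop label index = 2095 + 2 = 2097; at 30 labels/s that is 00:01:09:27, i.e. DF 00:01:09;27.

00:01:09;27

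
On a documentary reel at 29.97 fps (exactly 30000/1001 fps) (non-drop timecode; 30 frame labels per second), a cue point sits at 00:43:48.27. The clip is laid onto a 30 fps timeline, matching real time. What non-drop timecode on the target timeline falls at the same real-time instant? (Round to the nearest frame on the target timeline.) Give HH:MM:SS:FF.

Source frame index: (0×3600 + 43×60 + 48) × 30 + 27 = 78867.
Real time: 78867 / (30000/1001) = 26315289/10000 s.
Target frame: (26315289/10000) × (30) = 78945867/1000 ≈ 78945.867 → 78946.
At 30 labels/s: frame 78946 → 00:43:51:16.

00:43:51:16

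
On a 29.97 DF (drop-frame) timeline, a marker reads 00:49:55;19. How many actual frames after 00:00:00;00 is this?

89779

As if non-drop at 30 labels/s: (0 × 3600 + 49 × 60 + 55) × 30 + 19 = 89869.
Minute boundaries passed: 49; those not divisible by 10: 49 − 4 = 45; dropped labels = 2 × 45 = 90.
Actual frame index = 89869 − 90 = 89779.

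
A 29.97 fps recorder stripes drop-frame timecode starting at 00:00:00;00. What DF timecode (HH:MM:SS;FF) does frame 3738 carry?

00:02:04;22

Ten DF minutes hold 17982 frames, so frame 3738 lies in block 0 (frames 0–17981) with 3738 frames into that block.
The block's first minute is 1800 frames and the rest 1798 each; 3738 frames reaches minute 2, so 0 × 18 + 2 × 2 = 4 labels have been skipped so far.
Adding those back, label number 3738 + 4 = 3742 at 30 labels/s is 124 s + 22 f = 0 h 2 min 4 s frame 22, i.e. 00:02:04;22.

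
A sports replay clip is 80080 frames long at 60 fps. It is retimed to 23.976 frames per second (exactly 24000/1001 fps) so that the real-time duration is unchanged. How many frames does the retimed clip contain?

32000 frames

Target frames = source frames × (target rate / source rate) = 80080 × (24000/1001)/(60) = 80080 × 400/1001 = 32000.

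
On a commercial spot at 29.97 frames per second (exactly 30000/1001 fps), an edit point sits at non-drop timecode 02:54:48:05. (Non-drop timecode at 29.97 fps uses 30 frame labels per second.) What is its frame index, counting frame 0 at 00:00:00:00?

frame 314645

Total seconds to the label: (2 × 3600 + 54 × 60 + 48) = 10488.
Frame index = 10488 × 30 + 5 = 314645.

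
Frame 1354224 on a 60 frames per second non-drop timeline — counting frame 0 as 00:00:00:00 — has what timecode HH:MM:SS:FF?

06:16:10:24

1354224 ÷ 60 = 22570 full seconds, remainder 24 frames.
22570 s = 6 h 16 min 10 s.
Timecode: 06:16:10:24.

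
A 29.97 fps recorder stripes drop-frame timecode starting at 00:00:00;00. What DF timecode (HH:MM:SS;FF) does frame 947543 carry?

Each 10-minute DF block holds 10 × 60 × 30 − 9 × 2 = 17982 frames. 947543 ÷ 17982 → 52 full blocks, remainder 12479.
Within the partial block the first minute is 1800 frames and each further minute 1798, so 6 further minute boundaries passed. Total skipped labels = 18 × 52 + 2 × 6 = 948.
Non-drop label index = 947543 + 948 = 948491; at 30 labels/s that is 08:46:56:11, i.e. DF 08:46:56;11.

08:46:56;11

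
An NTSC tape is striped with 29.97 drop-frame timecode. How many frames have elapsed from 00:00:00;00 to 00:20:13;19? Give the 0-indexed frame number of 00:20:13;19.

As if non-drop at 30 labels/s: (0 × 3600 + 20 × 60 + 13) × 30 + 19 = 36409.
Minute boundaries passed: 20; those not divisible by 10: 20 − 2 = 18; dropped labels = 2 × 18 = 36.
Actual frame index = 36409 − 36 = 36373.

36373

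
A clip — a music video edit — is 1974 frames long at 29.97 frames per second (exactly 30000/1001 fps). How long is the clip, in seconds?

Running time = 1974 / (30000/1001) = 65.8658 s.

65.8658 seconds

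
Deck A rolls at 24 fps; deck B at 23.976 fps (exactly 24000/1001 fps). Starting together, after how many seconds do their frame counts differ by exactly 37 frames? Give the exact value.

The gap grows by |24000/1001 − 24| = 24/1001 frames per second.
Time for a 37-frame gap: 37 ÷ (24/1001) = 37037/24 s.

37037/24 seconds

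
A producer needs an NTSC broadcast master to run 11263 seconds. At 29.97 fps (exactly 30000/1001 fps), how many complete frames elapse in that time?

Frames = 11263 × 30000/1001 = 48270000/143 ≈ 337552.4476.
Complete frames: 337552.

337552 frames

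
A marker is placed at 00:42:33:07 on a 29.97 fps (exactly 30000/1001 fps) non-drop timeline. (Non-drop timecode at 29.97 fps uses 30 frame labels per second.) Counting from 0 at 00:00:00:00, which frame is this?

Total seconds to the label: (0 × 3600 + 42 × 60 + 33) = 2553.
Frame index = 2553 × 30 + 7 = 76597.

frame 76597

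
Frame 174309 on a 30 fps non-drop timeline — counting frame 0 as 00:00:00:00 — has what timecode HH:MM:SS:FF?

01:36:50:09

174309 ÷ 30 = 5810 full seconds, remainder 9 frames.
5810 s = 1 h 36 min 50 s.
Timecode: 01:36:50:09.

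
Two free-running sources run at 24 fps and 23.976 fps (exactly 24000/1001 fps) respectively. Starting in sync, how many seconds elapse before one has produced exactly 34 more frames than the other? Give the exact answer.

17017/12 seconds

The gap grows by |24000/1001 − 24| = 24/1001 frames per second.
Time for a 34-frame gap: 34 ÷ (24/1001) = 17017/12 s.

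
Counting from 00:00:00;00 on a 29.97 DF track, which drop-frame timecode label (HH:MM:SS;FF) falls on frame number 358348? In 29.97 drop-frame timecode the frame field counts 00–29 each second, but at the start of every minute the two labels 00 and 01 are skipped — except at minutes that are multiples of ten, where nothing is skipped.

03:19:16;28

Ten DF minutes hold 17982 frames, so frame 358348 lies in block 19 (frames 341658–359639) with 16690 frames into that block.
The block's first minute is 1800 frames and the rest 1798 each; 16690 frames reaches minute 9, so 19 × 18 + 9 × 2 = 360 labels have been skipped so far.
Adding those back, label number 358348 + 360 = 358708 at 30 labels/s is 11956 s + 28 f = 3 h 19 min 16 s frame 28, i.e. 03:19:16;28.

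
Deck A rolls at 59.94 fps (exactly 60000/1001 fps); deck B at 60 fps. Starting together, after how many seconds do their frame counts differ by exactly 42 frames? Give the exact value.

700.7 seconds

The gap grows by |60 − 60000/1001| = 60/1001 frames per second.
Time for a 42-frame gap: 42 ÷ (60/1001) = 700.7 s.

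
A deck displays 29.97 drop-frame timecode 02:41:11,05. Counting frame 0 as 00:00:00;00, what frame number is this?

289845

As if non-drop at 30 labels/s: (2 × 3600 + 41 × 60 + 11) × 30 + 5 = 290135.
Minute boundaries passed: 161; those not divisible by 10: 161 − 16 = 145; dropped labels = 2 × 145 = 290.
Actual frame index = 290135 − 290 = 289845.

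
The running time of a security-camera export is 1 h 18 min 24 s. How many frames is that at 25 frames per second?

1 h 18 min 24 s = 4704 s.
Frames = 4704 × 25 = 117600.

117600 frames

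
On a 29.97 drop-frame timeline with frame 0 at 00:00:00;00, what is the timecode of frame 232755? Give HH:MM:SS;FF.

Ten DF minutes hold 17982 frames, so frame 232755 lies in block 12 (frames 215784–233765) with 16971 frames into that block.
The block's first minute is 1800 frames and the rest 1798 each; 16971 frames reaches minute 9, so 12 × 18 + 9 × 2 = 234 labels have been skipped so far.
Adding those back, label number 232755 + 234 = 232989 at 30 labels/s is 7766 s + 9 f = 2 h 9 min 26 s frame 9, i.e. 02:09:26;09.

02:09:26;09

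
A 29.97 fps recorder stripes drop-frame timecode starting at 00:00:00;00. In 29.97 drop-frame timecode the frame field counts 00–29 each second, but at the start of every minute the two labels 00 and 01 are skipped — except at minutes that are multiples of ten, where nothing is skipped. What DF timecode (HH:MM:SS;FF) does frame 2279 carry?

00:01:16;01

Ten DF minutes hold 17982 frames, so frame 2279 lies in block 0 (frames 0–17981) with 2279 frames into that block.
The block's first minute is 1800 frames and the rest 1798 each; 2279 frames reaches minute 1, so 0 × 18 + 1 × 2 = 2 labels have been skipped so far.
Adding those back, label number 2279 + 2 = 2281 at 30 labels/s is 76 s + 1 f = 0 h 1 min 16 s frame 1, i.e. 00:01:16;01.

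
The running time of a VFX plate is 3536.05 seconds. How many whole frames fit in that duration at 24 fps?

Frames = 3536.05 × 24 = 424326/5 ≈ 84865.2000.
Complete frames: 84865.

84865 frames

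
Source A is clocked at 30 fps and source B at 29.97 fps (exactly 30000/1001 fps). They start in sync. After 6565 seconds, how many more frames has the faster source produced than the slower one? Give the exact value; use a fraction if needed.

15150/77 frames

A emits 30 × 6565 = 196950 frames; B emits 30000/1001 × 6565 = 15150000/77.
Difference = 15150/77 frames (≈ 196.7532); B is behind A.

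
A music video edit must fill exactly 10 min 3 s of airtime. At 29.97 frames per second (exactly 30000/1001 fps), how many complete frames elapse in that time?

18071 frames

10 min 3 s = 603 s.
Frames = 603 × 30000/1001 = 18090000/1001 ≈ 18071.9281.
Complete frames: 18071.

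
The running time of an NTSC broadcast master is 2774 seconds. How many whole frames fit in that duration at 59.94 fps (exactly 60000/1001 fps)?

166273 frames

Frames = 2774 × 60000/1001 = 166440000/1001 ≈ 166273.7263.
Complete frames: 166273.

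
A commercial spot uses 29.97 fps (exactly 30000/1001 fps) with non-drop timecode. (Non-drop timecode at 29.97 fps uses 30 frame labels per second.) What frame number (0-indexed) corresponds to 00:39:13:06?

frame 70596

Total seconds to the label: (0 × 3600 + 39 × 60 + 13) = 2353.
Frame index = 2353 × 30 + 6 = 70596.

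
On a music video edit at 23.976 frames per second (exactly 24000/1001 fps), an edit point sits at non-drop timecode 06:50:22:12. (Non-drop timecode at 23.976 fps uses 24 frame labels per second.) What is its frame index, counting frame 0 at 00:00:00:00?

Total seconds to the label: (6 × 3600 + 50 × 60 + 22) = 24622.
Frame index = 24622 × 24 + 12 = 590940.

frame 590940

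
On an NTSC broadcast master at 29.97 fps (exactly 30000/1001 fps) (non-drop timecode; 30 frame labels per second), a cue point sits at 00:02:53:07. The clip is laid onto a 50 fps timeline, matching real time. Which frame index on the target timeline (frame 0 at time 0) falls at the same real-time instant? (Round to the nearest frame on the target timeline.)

frame 8670

Source frame index: (0×3600 + 2×60 + 53) × 30 + 7 = 5197.
Real time: 5197 / (30000/1001) = 5202197/30000 s.
Target frame: (5202197/30000) × (50) = 5202197/600 ≈ 8670.328 → 8670.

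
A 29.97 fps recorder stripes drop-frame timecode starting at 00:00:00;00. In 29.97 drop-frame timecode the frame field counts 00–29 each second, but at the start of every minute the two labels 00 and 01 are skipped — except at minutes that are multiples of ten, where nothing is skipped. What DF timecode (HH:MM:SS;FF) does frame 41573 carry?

Each 10-minute DF block holds 10 × 60 × 30 − 9 × 2 = 17982 frames. 41573 ÷ 17982 → 2 full blocks, remainder 5609.
Within the partial block the first minute is 1800 frames and each further minute 1798, so 3 further minute boundaries passed. Total skipped labels = 18 × 2 + 2 × 3 = 42.
Non-drop label index = 41573 + 42 = 41615; at 30 labels/s that is 00:23:07:05, i.e. DF 00:23:07;05.

00:23:07;05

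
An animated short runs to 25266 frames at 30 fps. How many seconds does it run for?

Running time = 25266 / (30) = 842.2 s.

842.2 seconds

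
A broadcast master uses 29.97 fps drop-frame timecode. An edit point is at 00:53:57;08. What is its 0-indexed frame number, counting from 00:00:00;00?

Complete 10-minute blocks: 5, each 17982 frames → 89910.
Remaining 3 whole minutes in the current block: 1800 + 2 × 1798 = 5396 frames.
Within the current minute: 57 × 30 + 8 − 2 = 1716 (labels ;00/;01 skipped at this minute). Total = 89910 + 5396 + 1716 = 97022.

97022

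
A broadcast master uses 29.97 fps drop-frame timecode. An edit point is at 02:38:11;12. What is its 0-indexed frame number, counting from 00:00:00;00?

As if non-drop at 30 labels/s: (2 × 3600 + 38 × 60 + 11) × 30 + 12 = 284742.
Minute boundaries passed: 158; those not divisible by 10: 158 − 15 = 143; dropped labels = 2 × 143 = 286.
Actual frame index = 284742 − 286 = 284456.

284456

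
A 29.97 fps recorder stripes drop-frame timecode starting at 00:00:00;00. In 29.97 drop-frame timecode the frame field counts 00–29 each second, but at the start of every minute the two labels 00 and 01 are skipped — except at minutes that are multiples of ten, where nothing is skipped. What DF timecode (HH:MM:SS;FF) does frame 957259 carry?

Ten DF minutes hold 17982 frames, so frame 957259 lies in block 53 (frames 953046–971027) with 4213 frames into that block.
The block's first minute is 1800 frames and the rest 1798 each; 4213 frames reaches minute 2, so 53 × 18 + 2 × 2 = 958 labels have been skipped so far.
Adding those back, label number 957259 + 958 = 958217 at 30 labels/s is 31940 s + 17 f = 8 h 52 min 20 s frame 17, i.e. 08:52:20;17.

08:52:20;17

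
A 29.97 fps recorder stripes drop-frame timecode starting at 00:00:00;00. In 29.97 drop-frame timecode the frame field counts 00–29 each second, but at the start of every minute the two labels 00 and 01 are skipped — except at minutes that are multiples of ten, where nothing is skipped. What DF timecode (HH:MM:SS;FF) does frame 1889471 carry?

Ten DF minutes hold 17982 frames, so frame 1889471 lies in block 105 (frames 1888110–1906091) with 1361 frames into that block.
The block's first minute is 1800 frames and the rest 1798 each; 1361 frames reaches minute 0, so 105 × 18 + 0 × 2 = 1890 labels have been skipped so far.
Adding those back, label number 1889471 + 1890 = 1891361 at 30 labels/s is 63045 s + 11 f = 17 h 30 min 45 s frame 11, i.e. 17:30:45;11.

17:30:45;11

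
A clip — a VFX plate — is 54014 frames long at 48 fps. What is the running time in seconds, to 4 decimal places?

Running time = 54014 × 1/48 = 27007/24 s ≈ 1125.2917 s.

1125.2917 seconds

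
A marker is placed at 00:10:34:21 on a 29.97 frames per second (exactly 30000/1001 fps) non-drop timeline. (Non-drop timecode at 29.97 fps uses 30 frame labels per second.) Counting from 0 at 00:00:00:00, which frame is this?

Total seconds to the label: (0 × 3600 + 10 × 60 + 34) = 634.
Frame index = 634 × 30 + 21 = 19041.

frame 19041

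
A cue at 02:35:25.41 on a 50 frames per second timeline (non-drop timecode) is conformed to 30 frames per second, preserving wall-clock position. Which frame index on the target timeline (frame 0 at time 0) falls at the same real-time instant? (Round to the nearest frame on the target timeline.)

frame 279775

Source frame index: (2×3600 + 35×60 + 25) × 50 + 41 = 466291.
Real time: 466291 / (50) = 466291/50 s.
Target frame: (466291/50) × (30) = 1398873/5 ≈ 279774.600 → 279775.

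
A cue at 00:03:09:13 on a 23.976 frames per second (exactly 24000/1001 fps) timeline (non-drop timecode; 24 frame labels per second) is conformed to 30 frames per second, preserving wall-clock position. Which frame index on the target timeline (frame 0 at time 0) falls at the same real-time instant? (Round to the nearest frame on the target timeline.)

frame 5692

Source frame index: (0×3600 + 3×60 + 9) × 24 + 13 = 4549.
Real time: 4549 / (24000/1001) = 4553549/24000 s.
Target frame: (4553549/24000) × (30) = 4553549/800 ≈ 5691.936 → 5692.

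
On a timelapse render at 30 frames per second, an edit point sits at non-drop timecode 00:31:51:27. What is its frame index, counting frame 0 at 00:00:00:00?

Total seconds to the label: (0 × 3600 + 31 × 60 + 51) = 1911.
Frame index = 1911 × 30 + 27 = 57357.

frame 57357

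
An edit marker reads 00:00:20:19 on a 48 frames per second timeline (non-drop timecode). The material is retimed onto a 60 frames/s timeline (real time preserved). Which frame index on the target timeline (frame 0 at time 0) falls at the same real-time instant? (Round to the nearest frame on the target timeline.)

Source frame index: (0×3600 + 0×60 + 20) × 48 + 19 = 979.
Real time: 979 / (48) = 979/48 s.
Target frame: (979/48) × (60) = 4895/4 ≈ 1223.750 → 1224.

frame 1224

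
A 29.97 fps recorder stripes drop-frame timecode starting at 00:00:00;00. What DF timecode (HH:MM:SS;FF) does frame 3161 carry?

Each 10-minute DF block holds 10 × 60 × 30 − 9 × 2 = 17982 frames. 3161 ÷ 17982 → 0 full blocks, remainder 3161.
Within the partial block the first minute is 1800 frames and each further minute 1798, so 1 further minute boundary passed. Total skipped labels = 18 × 0 + 2 × 1 = 2.
Non-drop label index = 3161 + 2 = 3163; at 30 labels/s that is 00:01:45:13, i.e. DF 00:01:45;13.

00:01:45;13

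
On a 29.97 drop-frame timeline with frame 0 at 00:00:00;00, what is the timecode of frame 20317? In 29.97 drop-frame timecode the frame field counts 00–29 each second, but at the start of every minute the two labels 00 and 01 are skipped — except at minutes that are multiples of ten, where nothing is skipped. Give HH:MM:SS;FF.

00:11:17;27

Each 10-minute DF block holds 10 × 60 × 30 − 9 × 2 = 17982 frames. 20317 ÷ 17982 → 1 full block, remainder 2335.
Within the partial block the first minute is 1800 frames and each further minute 1798, so 1 further minute boundary passed. Total skipped labels = 18 × 1 + 2 × 1 = 20.
Non-drop label index = 20317 + 20 = 20337; at 30 labels/s that is 00:11:17:27, i.e. DF 00:11:17;27.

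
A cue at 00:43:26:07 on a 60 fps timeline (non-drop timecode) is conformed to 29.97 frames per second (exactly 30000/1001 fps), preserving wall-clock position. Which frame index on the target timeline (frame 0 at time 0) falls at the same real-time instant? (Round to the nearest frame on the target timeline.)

Source frame index: (0×3600 + 43×60 + 26) × 60 + 7 = 156367.
Real time: 156367 / (60) = 156367/60 s.
Target frame: (156367/60) × (30000/1001) = 78183500/1001 ≈ 78105.395 → 78105.

frame 78105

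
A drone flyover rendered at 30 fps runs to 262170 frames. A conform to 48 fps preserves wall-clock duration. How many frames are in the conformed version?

419472 frames

Frames at target rate = 262170 × (48) / (30) = 419472.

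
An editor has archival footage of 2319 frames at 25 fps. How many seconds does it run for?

92.76 seconds

Running time = 2319 / (25) = 92.76 s.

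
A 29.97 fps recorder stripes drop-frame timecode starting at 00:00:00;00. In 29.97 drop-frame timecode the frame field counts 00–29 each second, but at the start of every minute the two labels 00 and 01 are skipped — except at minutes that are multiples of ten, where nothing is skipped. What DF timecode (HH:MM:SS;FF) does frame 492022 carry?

04:33:37;04

Each 10-minute DF block holds 10 × 60 × 30 − 9 × 2 = 17982 frames. 492022 ÷ 17982 → 27 full blocks, remainder 6508.
Within the partial block the first minute is 1800 frames and each further minute 1798, so 3 further minute boundaries passed. Total skipped labels = 18 × 27 + 2 × 3 = 492.
Non-drop label index = 492022 + 492 = 492514; at 30 labels/s that is 04:33:37:04, i.e. DF 04:33:37;04.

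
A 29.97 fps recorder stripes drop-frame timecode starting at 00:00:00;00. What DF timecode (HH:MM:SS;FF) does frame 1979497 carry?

18:20:49;07

Each 10-minute DF block holds 10 × 60 × 30 − 9 × 2 = 17982 frames. 1979497 ÷ 17982 → 110 full blocks, remainder 1477.
Within the partial block the first minute is 1800 frames and each further minute 1798, so 0 further minute boundaries passed. Total skipped labels = 18 × 110 + 2 × 0 = 1980.
Non-drop label index = 1979497 + 1980 = 1981477; at 30 labels/s that is 18:20:49:07, i.e. DF 18:20:49;07.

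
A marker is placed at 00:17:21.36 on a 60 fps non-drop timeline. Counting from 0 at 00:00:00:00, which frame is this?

Total seconds to the label: (0 × 3600 + 17 × 60 + 21) = 1041.
Frame index = 1041 × 60 + 36 = 62496.

frame 62496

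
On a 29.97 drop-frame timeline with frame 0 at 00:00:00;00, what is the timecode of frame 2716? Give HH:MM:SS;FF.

Each 10-minute DF block holds 10 × 60 × 30 − 9 × 2 = 17982 frames. 2716 ÷ 17982 → 0 full blocks, remainder 2716.
Within the partial block the first minute is 1800 frames and each further minute 1798, so 1 further minute boundary passed. Total skipped labels = 18 × 0 + 2 × 1 = 2.
Non-drop label index = 2716 + 2 = 2718; at 30 labels/s that is 00:01:30:18, i.e. DF 00:01:30;18.

00:01:30;18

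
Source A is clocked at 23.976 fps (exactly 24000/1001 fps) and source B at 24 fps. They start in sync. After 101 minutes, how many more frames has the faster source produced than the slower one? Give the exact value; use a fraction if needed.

101 min = 6060 s.
A emits 24000/1001 × 6060 = 145440000/1001 frames; B emits 24 × 6060 = 145440.
Difference = 145440/1001 frames (≈ 145.2947); B is ahead of A.

145440/1001 frames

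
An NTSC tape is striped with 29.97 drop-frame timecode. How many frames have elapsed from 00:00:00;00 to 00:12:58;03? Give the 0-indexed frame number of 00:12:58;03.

As if non-drop at 30 labels/s: (0 × 3600 + 12 × 60 + 58) × 30 + 3 = 23343.
Minute boundaries passed: 12; those not divisible by 10: 12 − 1 = 11; dropped labels = 2 × 11 = 22.
Actual frame index = 23343 − 22 = 23321.

23321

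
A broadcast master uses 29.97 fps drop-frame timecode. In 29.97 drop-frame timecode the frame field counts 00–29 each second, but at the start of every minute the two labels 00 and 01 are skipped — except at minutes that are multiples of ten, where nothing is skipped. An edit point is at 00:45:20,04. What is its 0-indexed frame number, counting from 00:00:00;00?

81522

Complete 10-minute blocks: 4, each 17982 frames → 71928.
Remaining 5 whole minutes in the current block: 1800 + 4 × 1798 = 8992 frames.
Within the current minute: 20 × 30 + 4 − 2 = 602 (labels ;00/;01 skipped at this minute). Total = 71928 + 8992 + 602 = 81522.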